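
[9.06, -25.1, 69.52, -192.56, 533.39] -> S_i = 9.06*(-2.77)^i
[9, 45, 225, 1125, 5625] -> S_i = 9*5^i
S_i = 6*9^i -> [6, 54, 486, 4374, 39366]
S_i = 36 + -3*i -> [36, 33, 30, 27, 24]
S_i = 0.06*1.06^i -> [0.06, 0.06, 0.07, 0.07, 0.08]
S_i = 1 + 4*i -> [1, 5, 9, 13, 17]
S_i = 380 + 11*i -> [380, 391, 402, 413, 424]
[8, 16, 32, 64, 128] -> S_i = 8*2^i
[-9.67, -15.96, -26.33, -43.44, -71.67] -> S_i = -9.67*1.65^i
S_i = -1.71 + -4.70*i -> [-1.71, -6.41, -11.11, -15.81, -20.51]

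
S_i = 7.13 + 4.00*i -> [7.13, 11.13, 15.13, 19.13, 23.13]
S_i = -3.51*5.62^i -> [-3.51, -19.73, -110.86, -623.04, -3501.49]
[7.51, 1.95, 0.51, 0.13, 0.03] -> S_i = 7.51*0.26^i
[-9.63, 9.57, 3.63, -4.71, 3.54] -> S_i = Random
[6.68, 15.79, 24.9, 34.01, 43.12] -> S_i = 6.68 + 9.11*i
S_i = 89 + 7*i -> [89, 96, 103, 110, 117]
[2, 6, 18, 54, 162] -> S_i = 2*3^i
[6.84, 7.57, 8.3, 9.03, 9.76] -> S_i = 6.84 + 0.73*i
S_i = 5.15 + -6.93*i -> [5.15, -1.78, -8.71, -15.64, -22.57]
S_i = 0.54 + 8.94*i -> [0.54, 9.48, 18.42, 27.36, 36.3]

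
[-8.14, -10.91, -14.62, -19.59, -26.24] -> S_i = -8.14*1.34^i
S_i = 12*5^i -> [12, 60, 300, 1500, 7500]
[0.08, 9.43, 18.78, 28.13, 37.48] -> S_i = 0.08 + 9.35*i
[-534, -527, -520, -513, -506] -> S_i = -534 + 7*i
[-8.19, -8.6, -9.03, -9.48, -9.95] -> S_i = -8.19*1.05^i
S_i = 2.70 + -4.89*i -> [2.7, -2.19, -7.08, -11.97, -16.86]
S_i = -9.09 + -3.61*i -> [-9.09, -12.7, -16.31, -19.92, -23.53]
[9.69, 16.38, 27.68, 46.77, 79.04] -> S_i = 9.69*1.69^i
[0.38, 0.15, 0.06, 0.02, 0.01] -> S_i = 0.38*0.40^i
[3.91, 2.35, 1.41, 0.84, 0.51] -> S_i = 3.91*0.60^i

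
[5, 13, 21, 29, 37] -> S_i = 5 + 8*i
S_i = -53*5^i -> [-53, -265, -1325, -6625, -33125]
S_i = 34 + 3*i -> [34, 37, 40, 43, 46]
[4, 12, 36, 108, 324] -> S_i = 4*3^i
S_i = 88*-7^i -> [88, -616, 4312, -30184, 211288]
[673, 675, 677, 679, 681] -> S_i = 673 + 2*i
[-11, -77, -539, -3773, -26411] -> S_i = -11*7^i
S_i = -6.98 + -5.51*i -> [-6.98, -12.49, -18.0, -23.51, -29.02]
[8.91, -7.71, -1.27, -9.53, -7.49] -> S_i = Random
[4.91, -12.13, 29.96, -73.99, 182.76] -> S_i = 4.91*(-2.47)^i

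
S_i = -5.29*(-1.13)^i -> [-5.29, 5.98, -6.75, 7.63, -8.63]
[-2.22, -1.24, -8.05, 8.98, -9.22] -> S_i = Random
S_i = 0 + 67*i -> [0, 67, 134, 201, 268]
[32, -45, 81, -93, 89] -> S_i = Random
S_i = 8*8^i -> [8, 64, 512, 4096, 32768]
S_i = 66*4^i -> [66, 264, 1056, 4224, 16896]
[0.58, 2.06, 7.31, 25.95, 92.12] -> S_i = 0.58*3.55^i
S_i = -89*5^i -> [-89, -445, -2225, -11125, -55625]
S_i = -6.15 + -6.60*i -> [-6.15, -12.75, -19.35, -25.95, -32.55]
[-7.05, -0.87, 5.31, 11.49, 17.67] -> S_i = -7.05 + 6.18*i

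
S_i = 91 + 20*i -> [91, 111, 131, 151, 171]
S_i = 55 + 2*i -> [55, 57, 59, 61, 63]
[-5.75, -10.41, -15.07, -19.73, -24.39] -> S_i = -5.75 + -4.66*i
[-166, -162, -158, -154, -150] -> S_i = -166 + 4*i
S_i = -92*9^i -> [-92, -828, -7452, -67068, -603612]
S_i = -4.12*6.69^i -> [-4.12, -27.56, -184.4, -1233.6, -8252.81]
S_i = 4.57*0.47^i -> [4.57, 2.15, 1.01, 0.47, 0.22]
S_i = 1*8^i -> [1, 8, 64, 512, 4096]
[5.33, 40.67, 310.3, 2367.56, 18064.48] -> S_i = 5.33*7.63^i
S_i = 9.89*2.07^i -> [9.89, 20.47, 42.38, 87.72, 181.58]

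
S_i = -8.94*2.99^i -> [-8.94, -26.73, -79.92, -238.97, -714.53]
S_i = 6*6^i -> [6, 36, 216, 1296, 7776]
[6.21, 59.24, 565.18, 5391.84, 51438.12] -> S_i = 6.21*9.54^i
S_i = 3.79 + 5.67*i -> [3.79, 9.46, 15.13, 20.8, 26.47]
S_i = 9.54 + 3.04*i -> [9.54, 12.58, 15.62, 18.66, 21.7]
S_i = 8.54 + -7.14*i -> [8.54, 1.4, -5.74, -12.88, -20.02]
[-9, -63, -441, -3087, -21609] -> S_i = -9*7^i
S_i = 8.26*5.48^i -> [8.26, 45.26, 248.05, 1359.32, 7449.07]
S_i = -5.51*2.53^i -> [-5.51, -13.94, -35.27, -89.23, -225.75]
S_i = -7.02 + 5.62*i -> [-7.02, -1.4, 4.22, 9.84, 15.46]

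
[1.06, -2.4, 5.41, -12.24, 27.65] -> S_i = 1.06*(-2.26)^i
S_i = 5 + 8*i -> [5, 13, 21, 29, 37]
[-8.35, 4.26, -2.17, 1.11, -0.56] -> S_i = -8.35*(-0.51)^i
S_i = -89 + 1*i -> [-89, -88, -87, -86, -85]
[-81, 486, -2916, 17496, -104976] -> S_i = -81*-6^i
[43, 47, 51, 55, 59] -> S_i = 43 + 4*i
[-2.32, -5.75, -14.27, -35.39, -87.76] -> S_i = -2.32*2.48^i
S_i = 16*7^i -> [16, 112, 784, 5488, 38416]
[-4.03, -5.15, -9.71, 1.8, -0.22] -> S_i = Random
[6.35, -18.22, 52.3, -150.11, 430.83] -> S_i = 6.35*(-2.87)^i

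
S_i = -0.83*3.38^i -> [-0.83, -2.81, -9.48, -32.05, -108.33]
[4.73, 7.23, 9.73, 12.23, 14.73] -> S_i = 4.73 + 2.50*i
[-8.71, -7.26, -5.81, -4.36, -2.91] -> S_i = -8.71 + 1.45*i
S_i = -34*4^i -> [-34, -136, -544, -2176, -8704]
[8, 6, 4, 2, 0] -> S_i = 8 + -2*i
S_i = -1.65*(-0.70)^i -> [-1.65, 1.15, -0.81, 0.57, -0.4]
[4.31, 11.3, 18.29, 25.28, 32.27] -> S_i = 4.31 + 6.99*i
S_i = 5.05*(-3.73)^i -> [5.05, -18.84, 70.26, -262.07, 977.52]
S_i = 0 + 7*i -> [0, 7, 14, 21, 28]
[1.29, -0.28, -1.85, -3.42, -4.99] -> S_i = 1.29 + -1.57*i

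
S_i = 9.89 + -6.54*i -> [9.89, 3.35, -3.19, -9.73, -16.27]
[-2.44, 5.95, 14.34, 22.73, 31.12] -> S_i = -2.44 + 8.39*i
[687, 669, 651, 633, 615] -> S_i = 687 + -18*i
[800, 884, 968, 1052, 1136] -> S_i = 800 + 84*i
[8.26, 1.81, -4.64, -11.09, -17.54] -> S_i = 8.26 + -6.45*i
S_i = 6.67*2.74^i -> [6.67, 18.28, 50.08, 137.21, 375.95]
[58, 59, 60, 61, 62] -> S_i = 58 + 1*i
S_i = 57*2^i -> [57, 114, 228, 456, 912]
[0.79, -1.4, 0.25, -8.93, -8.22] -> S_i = Random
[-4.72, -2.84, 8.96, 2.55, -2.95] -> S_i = Random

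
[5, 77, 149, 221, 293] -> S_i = 5 + 72*i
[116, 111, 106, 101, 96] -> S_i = 116 + -5*i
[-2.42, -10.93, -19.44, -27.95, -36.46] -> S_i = -2.42 + -8.51*i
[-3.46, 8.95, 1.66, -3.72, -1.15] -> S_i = Random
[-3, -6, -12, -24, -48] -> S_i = -3*2^i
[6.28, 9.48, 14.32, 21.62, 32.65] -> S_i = 6.28*1.51^i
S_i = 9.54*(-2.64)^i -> [9.54, -25.19, 66.49, -175.53, 463.41]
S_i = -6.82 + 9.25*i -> [-6.82, 2.43, 11.68, 20.93, 30.18]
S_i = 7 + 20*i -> [7, 27, 47, 67, 87]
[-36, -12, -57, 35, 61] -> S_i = Random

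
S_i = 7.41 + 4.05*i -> [7.41, 11.46, 15.51, 19.56, 23.61]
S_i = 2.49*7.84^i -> [2.49, 19.52, 153.05, 1199.91, 9407.27]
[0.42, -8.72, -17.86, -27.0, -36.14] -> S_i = 0.42 + -9.14*i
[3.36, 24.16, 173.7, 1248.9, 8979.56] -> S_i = 3.36*7.19^i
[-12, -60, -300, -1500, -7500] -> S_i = -12*5^i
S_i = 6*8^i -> [6, 48, 384, 3072, 24576]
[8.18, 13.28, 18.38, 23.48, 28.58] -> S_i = 8.18 + 5.10*i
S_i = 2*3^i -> [2, 6, 18, 54, 162]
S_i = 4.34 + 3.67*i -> [4.34, 8.01, 11.68, 15.35, 19.02]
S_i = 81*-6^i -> [81, -486, 2916, -17496, 104976]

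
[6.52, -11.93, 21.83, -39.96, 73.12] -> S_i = 6.52*(-1.83)^i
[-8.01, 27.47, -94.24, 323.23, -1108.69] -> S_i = -8.01*(-3.43)^i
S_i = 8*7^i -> [8, 56, 392, 2744, 19208]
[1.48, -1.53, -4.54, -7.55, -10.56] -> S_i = 1.48 + -3.01*i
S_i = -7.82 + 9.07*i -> [-7.82, 1.25, 10.32, 19.39, 28.46]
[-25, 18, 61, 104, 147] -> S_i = -25 + 43*i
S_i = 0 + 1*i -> [0, 1, 2, 3, 4]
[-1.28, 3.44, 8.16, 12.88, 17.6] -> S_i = -1.28 + 4.72*i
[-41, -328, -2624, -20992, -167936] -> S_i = -41*8^i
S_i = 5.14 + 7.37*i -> [5.14, 12.51, 19.88, 27.25, 34.62]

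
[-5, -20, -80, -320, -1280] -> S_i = -5*4^i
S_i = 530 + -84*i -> [530, 446, 362, 278, 194]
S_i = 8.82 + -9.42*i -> [8.82, -0.6, -10.02, -19.44, -28.86]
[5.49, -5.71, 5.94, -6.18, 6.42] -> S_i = 5.49*(-1.04)^i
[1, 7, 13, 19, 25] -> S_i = 1 + 6*i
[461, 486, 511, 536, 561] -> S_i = 461 + 25*i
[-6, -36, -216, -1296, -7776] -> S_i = -6*6^i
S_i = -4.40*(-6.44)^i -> [-4.4, 28.34, -182.48, 1175.2, -7568.26]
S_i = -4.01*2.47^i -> [-4.01, -9.9, -24.46, -60.43, -149.26]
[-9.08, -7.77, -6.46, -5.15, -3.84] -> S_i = -9.08 + 1.31*i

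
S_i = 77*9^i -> [77, 693, 6237, 56133, 505197]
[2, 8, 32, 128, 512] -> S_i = 2*4^i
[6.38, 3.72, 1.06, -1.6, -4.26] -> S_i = 6.38 + -2.66*i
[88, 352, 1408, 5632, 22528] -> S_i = 88*4^i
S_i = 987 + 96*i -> [987, 1083, 1179, 1275, 1371]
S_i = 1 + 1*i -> [1, 2, 3, 4, 5]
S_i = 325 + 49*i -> [325, 374, 423, 472, 521]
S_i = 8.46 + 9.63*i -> [8.46, 18.09, 27.72, 37.35, 46.98]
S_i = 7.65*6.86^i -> [7.65, 52.48, 360.01, 2469.64, 16941.74]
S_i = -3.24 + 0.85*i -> [-3.24, -2.39, -1.54, -0.69, 0.16]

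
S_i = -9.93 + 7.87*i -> [-9.93, -2.06, 5.81, 13.68, 21.55]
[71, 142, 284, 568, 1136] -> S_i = 71*2^i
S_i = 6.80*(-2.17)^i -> [6.8, -14.76, 32.02, -69.48, 150.78]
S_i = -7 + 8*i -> [-7, 1, 9, 17, 25]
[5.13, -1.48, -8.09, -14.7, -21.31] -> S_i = 5.13 + -6.61*i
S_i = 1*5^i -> [1, 5, 25, 125, 625]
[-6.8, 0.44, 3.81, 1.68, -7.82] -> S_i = Random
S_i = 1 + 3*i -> [1, 4, 7, 10, 13]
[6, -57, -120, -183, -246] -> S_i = 6 + -63*i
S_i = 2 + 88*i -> [2, 90, 178, 266, 354]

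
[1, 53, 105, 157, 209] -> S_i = 1 + 52*i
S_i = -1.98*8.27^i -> [-1.98, -16.37, -135.42, -1119.91, -9261.63]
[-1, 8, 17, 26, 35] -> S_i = -1 + 9*i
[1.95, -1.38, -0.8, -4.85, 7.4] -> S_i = Random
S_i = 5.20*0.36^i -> [5.2, 1.87, 0.67, 0.24, 0.09]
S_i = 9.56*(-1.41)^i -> [9.56, -13.48, 19.01, -26.8, 37.79]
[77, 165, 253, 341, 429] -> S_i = 77 + 88*i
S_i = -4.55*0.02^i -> [-4.55, -0.09, -0.0, -0.0, -0.0]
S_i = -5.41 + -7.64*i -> [-5.41, -13.05, -20.69, -28.33, -35.97]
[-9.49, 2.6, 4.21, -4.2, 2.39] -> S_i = Random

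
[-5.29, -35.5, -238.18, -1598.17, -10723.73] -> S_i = -5.29*6.71^i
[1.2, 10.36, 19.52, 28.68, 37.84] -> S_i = 1.20 + 9.16*i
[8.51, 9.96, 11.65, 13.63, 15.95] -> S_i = 8.51*1.17^i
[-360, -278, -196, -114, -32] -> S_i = -360 + 82*i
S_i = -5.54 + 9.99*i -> [-5.54, 4.45, 14.44, 24.43, 34.42]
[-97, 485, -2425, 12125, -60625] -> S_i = -97*-5^i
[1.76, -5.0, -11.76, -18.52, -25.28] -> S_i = 1.76 + -6.76*i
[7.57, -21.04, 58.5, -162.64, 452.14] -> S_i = 7.57*(-2.78)^i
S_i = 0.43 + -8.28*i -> [0.43, -7.85, -16.13, -24.41, -32.69]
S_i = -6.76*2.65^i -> [-6.76, -17.91, -47.47, -125.8, -333.37]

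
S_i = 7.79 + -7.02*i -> [7.79, 0.77, -6.25, -13.27, -20.29]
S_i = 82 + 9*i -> [82, 91, 100, 109, 118]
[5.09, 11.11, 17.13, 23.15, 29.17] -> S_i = 5.09 + 6.02*i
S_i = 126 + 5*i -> [126, 131, 136, 141, 146]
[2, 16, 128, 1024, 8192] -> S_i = 2*8^i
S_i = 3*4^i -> [3, 12, 48, 192, 768]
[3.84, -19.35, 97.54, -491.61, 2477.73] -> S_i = 3.84*(-5.04)^i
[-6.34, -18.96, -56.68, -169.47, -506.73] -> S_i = -6.34*2.99^i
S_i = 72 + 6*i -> [72, 78, 84, 90, 96]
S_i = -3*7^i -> [-3, -21, -147, -1029, -7203]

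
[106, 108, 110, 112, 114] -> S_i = 106 + 2*i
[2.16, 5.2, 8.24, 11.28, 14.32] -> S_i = 2.16 + 3.04*i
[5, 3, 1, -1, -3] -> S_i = 5 + -2*i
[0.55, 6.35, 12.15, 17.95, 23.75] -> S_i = 0.55 + 5.80*i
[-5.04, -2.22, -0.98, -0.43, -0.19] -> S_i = -5.04*0.44^i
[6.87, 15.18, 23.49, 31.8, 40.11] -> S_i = 6.87 + 8.31*i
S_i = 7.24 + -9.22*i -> [7.24, -1.98, -11.2, -20.42, -29.64]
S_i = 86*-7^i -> [86, -602, 4214, -29498, 206486]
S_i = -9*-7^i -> [-9, 63, -441, 3087, -21609]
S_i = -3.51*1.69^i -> [-3.51, -5.93, -10.02, -16.94, -28.63]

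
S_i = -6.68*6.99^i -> [-6.68, -46.69, -326.39, -2281.43, -15947.23]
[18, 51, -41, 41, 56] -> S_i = Random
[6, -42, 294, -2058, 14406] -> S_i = 6*-7^i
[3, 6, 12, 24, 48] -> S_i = 3*2^i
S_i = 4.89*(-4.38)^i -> [4.89, -21.42, 93.81, -410.9, 1799.72]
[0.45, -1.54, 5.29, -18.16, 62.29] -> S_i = 0.45*(-3.43)^i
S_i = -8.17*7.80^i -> [-8.17, -63.73, -497.06, -3877.09, -30241.3]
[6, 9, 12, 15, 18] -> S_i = 6 + 3*i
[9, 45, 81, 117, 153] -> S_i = 9 + 36*i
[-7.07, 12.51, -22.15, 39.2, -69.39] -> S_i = -7.07*(-1.77)^i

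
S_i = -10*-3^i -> [-10, 30, -90, 270, -810]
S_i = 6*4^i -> [6, 24, 96, 384, 1536]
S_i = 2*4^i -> [2, 8, 32, 128, 512]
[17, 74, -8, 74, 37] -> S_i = Random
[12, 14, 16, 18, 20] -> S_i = 12 + 2*i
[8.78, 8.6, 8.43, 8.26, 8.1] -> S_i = 8.78*0.98^i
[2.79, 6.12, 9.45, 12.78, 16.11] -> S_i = 2.79 + 3.33*i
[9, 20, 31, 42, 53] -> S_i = 9 + 11*i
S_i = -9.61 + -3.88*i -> [-9.61, -13.49, -17.37, -21.25, -25.13]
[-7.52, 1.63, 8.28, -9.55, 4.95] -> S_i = Random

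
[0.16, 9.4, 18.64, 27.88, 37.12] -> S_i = 0.16 + 9.24*i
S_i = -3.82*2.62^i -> [-3.82, -10.01, -26.22, -68.7, -180.0]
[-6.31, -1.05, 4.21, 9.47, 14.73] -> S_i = -6.31 + 5.26*i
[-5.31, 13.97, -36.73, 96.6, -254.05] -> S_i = -5.31*(-2.63)^i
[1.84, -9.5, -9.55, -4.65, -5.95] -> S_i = Random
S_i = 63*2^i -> [63, 126, 252, 504, 1008]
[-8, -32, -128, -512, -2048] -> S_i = -8*4^i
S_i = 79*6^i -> [79, 474, 2844, 17064, 102384]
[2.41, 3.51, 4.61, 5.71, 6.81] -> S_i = 2.41 + 1.10*i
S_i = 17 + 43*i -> [17, 60, 103, 146, 189]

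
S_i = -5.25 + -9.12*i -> [-5.25, -14.37, -23.49, -32.61, -41.73]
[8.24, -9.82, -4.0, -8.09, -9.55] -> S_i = Random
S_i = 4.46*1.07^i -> [4.46, 4.77, 5.11, 5.46, 5.85]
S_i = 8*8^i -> [8, 64, 512, 4096, 32768]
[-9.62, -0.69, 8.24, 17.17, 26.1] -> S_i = -9.62 + 8.93*i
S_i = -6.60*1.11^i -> [-6.6, -7.33, -8.13, -9.03, -10.02]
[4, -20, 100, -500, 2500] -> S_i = 4*-5^i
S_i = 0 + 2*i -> [0, 2, 4, 6, 8]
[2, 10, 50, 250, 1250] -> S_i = 2*5^i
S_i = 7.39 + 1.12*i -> [7.39, 8.51, 9.63, 10.75, 11.87]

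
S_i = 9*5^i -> [9, 45, 225, 1125, 5625]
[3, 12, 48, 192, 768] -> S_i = 3*4^i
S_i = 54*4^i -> [54, 216, 864, 3456, 13824]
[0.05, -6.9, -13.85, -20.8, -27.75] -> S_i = 0.05 + -6.95*i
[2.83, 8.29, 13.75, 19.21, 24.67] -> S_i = 2.83 + 5.46*i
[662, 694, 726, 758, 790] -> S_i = 662 + 32*i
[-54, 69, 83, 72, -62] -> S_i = Random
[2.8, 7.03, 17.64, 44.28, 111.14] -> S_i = 2.80*2.51^i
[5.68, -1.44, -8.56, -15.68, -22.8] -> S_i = 5.68 + -7.12*i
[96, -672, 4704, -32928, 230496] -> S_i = 96*-7^i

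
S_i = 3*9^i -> [3, 27, 243, 2187, 19683]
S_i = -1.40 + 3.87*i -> [-1.4, 2.47, 6.34, 10.21, 14.08]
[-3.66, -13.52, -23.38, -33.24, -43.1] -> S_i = -3.66 + -9.86*i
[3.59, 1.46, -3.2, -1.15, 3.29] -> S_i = Random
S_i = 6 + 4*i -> [6, 10, 14, 18, 22]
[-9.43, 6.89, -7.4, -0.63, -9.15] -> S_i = Random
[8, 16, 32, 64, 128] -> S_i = 8*2^i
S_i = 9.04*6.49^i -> [9.04, 58.67, 380.77, 2471.17, 16037.89]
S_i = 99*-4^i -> [99, -396, 1584, -6336, 25344]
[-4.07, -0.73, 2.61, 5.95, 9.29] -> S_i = -4.07 + 3.34*i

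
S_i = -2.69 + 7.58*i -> [-2.69, 4.89, 12.47, 20.05, 27.63]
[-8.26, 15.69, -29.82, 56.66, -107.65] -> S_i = -8.26*(-1.90)^i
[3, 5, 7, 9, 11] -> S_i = 3 + 2*i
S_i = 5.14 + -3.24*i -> [5.14, 1.9, -1.34, -4.58, -7.82]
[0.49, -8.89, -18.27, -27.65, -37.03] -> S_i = 0.49 + -9.38*i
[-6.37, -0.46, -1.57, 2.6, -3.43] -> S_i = Random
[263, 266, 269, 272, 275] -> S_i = 263 + 3*i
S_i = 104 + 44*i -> [104, 148, 192, 236, 280]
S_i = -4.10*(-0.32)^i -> [-4.1, 1.31, -0.42, 0.13, -0.04]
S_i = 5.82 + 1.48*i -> [5.82, 7.3, 8.78, 10.26, 11.74]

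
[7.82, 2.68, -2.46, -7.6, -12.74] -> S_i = 7.82 + -5.14*i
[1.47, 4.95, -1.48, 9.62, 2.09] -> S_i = Random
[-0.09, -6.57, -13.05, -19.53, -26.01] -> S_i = -0.09 + -6.48*i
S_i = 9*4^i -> [9, 36, 144, 576, 2304]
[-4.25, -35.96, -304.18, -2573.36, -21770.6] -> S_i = -4.25*8.46^i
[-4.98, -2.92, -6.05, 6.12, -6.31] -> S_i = Random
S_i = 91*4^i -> [91, 364, 1456, 5824, 23296]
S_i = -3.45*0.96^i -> [-3.45, -3.31, -3.18, -3.05, -2.93]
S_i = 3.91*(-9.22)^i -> [3.91, -36.05, 332.38, -3064.57, 28255.33]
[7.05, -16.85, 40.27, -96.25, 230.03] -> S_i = 7.05*(-2.39)^i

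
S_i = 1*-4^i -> [1, -4, 16, -64, 256]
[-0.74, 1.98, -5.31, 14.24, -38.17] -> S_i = -0.74*(-2.68)^i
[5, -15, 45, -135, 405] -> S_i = 5*-3^i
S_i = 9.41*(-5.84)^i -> [9.41, -54.95, 320.93, -1874.25, 10945.64]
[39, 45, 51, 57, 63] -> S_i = 39 + 6*i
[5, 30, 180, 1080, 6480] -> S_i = 5*6^i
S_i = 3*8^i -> [3, 24, 192, 1536, 12288]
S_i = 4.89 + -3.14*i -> [4.89, 1.75, -1.39, -4.53, -7.67]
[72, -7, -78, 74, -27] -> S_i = Random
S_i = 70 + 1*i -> [70, 71, 72, 73, 74]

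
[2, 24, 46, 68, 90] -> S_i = 2 + 22*i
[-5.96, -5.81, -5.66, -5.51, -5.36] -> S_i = -5.96 + 0.15*i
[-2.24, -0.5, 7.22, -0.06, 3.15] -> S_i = Random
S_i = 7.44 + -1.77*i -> [7.44, 5.67, 3.9, 2.13, 0.36]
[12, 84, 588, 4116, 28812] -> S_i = 12*7^i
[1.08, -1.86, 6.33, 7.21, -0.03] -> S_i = Random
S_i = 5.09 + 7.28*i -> [5.09, 12.37, 19.65, 26.93, 34.21]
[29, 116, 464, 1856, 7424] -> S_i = 29*4^i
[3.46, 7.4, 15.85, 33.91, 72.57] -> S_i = 3.46*2.14^i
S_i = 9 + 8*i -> [9, 17, 25, 33, 41]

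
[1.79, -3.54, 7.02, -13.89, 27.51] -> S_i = 1.79*(-1.98)^i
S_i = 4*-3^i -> [4, -12, 36, -108, 324]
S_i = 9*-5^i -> [9, -45, 225, -1125, 5625]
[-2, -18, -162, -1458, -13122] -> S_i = -2*9^i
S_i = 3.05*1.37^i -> [3.05, 4.18, 5.72, 7.84, 10.74]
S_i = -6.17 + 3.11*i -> [-6.17, -3.06, 0.05, 3.16, 6.27]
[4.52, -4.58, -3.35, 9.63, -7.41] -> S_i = Random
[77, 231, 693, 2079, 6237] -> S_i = 77*3^i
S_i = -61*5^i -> [-61, -305, -1525, -7625, -38125]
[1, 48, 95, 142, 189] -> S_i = 1 + 47*i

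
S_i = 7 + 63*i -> [7, 70, 133, 196, 259]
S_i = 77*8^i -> [77, 616, 4928, 39424, 315392]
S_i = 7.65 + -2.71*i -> [7.65, 4.94, 2.23, -0.48, -3.19]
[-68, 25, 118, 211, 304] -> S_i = -68 + 93*i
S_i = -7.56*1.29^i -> [-7.56, -9.75, -12.58, -16.23, -20.94]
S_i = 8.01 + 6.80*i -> [8.01, 14.81, 21.61, 28.41, 35.21]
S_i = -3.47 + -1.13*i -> [-3.47, -4.6, -5.73, -6.86, -7.99]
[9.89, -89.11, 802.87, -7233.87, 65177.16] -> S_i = 9.89*(-9.01)^i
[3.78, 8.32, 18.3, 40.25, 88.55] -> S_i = 3.78*2.20^i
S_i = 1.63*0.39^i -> [1.63, 0.64, 0.25, 0.1, 0.04]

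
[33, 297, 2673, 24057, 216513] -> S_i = 33*9^i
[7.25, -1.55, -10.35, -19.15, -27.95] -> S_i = 7.25 + -8.80*i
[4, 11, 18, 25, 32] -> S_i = 4 + 7*i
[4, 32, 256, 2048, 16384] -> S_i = 4*8^i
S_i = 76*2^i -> [76, 152, 304, 608, 1216]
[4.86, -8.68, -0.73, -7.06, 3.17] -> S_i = Random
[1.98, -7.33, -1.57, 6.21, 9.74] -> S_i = Random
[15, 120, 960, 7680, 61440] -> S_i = 15*8^i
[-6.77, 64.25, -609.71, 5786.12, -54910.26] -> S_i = -6.77*(-9.49)^i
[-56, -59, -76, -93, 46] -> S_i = Random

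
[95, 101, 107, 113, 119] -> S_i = 95 + 6*i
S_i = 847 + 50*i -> [847, 897, 947, 997, 1047]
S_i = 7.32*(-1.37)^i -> [7.32, -10.03, 13.74, -18.82, 25.79]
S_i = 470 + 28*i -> [470, 498, 526, 554, 582]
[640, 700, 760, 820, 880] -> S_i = 640 + 60*i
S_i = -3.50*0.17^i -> [-3.5, -0.6, -0.1, -0.02, -0.0]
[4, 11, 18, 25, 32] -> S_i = 4 + 7*i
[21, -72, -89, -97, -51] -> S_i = Random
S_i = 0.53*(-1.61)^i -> [0.53, -0.85, 1.37, -2.21, 3.56]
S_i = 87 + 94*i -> [87, 181, 275, 369, 463]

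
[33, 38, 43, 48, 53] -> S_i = 33 + 5*i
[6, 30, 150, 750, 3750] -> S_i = 6*5^i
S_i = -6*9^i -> [-6, -54, -486, -4374, -39366]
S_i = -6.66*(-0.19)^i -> [-6.66, 1.27, -0.24, 0.05, -0.01]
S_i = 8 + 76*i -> [8, 84, 160, 236, 312]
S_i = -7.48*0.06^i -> [-7.48, -0.45, -0.03, -0.0, -0.0]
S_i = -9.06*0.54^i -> [-9.06, -4.89, -2.64, -1.43, -0.77]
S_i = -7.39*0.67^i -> [-7.39, -4.95, -3.32, -2.22, -1.49]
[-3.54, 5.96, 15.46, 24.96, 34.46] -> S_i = -3.54 + 9.50*i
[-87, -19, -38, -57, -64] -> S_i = Random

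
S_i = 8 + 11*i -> [8, 19, 30, 41, 52]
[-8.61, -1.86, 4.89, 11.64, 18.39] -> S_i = -8.61 + 6.75*i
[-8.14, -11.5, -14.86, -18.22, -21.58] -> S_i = -8.14 + -3.36*i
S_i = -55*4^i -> [-55, -220, -880, -3520, -14080]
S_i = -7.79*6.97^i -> [-7.79, -54.3, -378.45, -2637.76, -18385.21]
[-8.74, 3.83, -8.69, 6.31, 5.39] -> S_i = Random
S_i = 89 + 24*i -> [89, 113, 137, 161, 185]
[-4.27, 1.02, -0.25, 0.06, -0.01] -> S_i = -4.27*(-0.24)^i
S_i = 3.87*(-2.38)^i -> [3.87, -9.21, 21.92, -52.17, 124.17]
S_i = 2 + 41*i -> [2, 43, 84, 125, 166]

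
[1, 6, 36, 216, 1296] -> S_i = 1*6^i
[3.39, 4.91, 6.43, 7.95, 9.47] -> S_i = 3.39 + 1.52*i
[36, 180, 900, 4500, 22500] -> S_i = 36*5^i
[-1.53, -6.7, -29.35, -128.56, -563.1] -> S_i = -1.53*4.38^i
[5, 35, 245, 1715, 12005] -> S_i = 5*7^i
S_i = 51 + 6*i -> [51, 57, 63, 69, 75]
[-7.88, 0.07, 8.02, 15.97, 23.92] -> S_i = -7.88 + 7.95*i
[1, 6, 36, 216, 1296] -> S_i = 1*6^i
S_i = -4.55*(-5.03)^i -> [-4.55, 22.89, -115.12, 579.05, -2912.62]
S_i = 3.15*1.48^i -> [3.15, 4.66, 6.9, 10.21, 15.11]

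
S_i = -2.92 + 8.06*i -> [-2.92, 5.14, 13.2, 21.26, 29.32]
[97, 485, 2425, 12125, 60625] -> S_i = 97*5^i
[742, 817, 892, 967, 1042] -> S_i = 742 + 75*i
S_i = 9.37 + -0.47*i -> [9.37, 8.9, 8.43, 7.96, 7.49]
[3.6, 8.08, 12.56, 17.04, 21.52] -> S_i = 3.60 + 4.48*i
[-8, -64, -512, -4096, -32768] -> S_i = -8*8^i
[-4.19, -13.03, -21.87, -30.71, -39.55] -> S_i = -4.19 + -8.84*i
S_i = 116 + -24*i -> [116, 92, 68, 44, 20]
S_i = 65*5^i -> [65, 325, 1625, 8125, 40625]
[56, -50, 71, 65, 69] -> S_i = Random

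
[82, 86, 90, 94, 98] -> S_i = 82 + 4*i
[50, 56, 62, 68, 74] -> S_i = 50 + 6*i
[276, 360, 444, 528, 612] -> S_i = 276 + 84*i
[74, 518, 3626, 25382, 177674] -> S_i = 74*7^i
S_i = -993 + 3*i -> [-993, -990, -987, -984, -981]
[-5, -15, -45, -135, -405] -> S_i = -5*3^i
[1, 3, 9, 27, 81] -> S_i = 1*3^i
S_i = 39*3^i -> [39, 117, 351, 1053, 3159]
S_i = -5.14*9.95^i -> [-5.14, -51.14, -508.87, -5063.28, -50379.68]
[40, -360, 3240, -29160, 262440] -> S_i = 40*-9^i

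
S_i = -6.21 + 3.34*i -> [-6.21, -2.87, 0.47, 3.81, 7.15]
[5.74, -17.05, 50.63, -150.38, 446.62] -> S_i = 5.74*(-2.97)^i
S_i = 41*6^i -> [41, 246, 1476, 8856, 53136]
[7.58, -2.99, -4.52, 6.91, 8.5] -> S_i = Random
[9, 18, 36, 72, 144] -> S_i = 9*2^i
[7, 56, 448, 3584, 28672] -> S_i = 7*8^i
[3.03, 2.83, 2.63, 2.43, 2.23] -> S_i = 3.03 + -0.20*i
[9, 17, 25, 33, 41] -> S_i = 9 + 8*i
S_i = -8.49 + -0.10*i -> [-8.49, -8.59, -8.69, -8.79, -8.89]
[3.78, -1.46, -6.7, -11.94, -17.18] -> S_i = 3.78 + -5.24*i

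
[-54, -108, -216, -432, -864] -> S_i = -54*2^i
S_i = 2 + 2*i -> [2, 4, 6, 8, 10]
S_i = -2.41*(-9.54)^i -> [-2.41, 22.99, -219.34, 2092.48, -19962.3]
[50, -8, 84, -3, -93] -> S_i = Random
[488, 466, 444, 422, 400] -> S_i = 488 + -22*i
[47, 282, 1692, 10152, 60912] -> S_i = 47*6^i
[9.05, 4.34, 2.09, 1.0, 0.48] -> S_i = 9.05*0.48^i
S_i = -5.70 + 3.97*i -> [-5.7, -1.73, 2.24, 6.21, 10.18]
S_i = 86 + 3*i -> [86, 89, 92, 95, 98]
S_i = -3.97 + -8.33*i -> [-3.97, -12.3, -20.63, -28.96, -37.29]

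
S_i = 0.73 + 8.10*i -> [0.73, 8.83, 16.93, 25.03, 33.13]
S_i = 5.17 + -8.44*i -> [5.17, -3.27, -11.71, -20.15, -28.59]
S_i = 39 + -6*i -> [39, 33, 27, 21, 15]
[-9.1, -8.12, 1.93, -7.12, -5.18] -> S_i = Random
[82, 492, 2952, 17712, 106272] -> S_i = 82*6^i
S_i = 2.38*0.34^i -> [2.38, 0.81, 0.28, 0.09, 0.03]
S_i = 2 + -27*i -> [2, -25, -52, -79, -106]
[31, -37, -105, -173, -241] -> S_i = 31 + -68*i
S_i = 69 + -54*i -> [69, 15, -39, -93, -147]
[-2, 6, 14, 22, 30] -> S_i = -2 + 8*i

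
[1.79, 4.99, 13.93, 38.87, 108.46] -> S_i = 1.79*2.79^i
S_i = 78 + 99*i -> [78, 177, 276, 375, 474]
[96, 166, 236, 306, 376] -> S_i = 96 + 70*i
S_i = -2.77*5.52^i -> [-2.77, -15.29, -84.4, -465.9, -2571.79]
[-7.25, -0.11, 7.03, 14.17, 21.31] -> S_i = -7.25 + 7.14*i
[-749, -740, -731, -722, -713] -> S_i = -749 + 9*i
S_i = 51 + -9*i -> [51, 42, 33, 24, 15]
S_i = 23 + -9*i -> [23, 14, 5, -4, -13]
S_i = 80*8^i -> [80, 640, 5120, 40960, 327680]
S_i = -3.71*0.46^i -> [-3.71, -1.71, -0.79, -0.36, -0.17]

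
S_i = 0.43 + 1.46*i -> [0.43, 1.89, 3.35, 4.81, 6.27]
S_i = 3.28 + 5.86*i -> [3.28, 9.14, 15.0, 20.86, 26.72]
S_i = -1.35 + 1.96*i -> [-1.35, 0.61, 2.57, 4.53, 6.49]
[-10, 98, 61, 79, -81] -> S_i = Random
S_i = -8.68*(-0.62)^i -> [-8.68, 5.38, -3.34, 2.07, -1.28]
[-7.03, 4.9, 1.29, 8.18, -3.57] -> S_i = Random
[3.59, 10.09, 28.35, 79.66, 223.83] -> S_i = 3.59*2.81^i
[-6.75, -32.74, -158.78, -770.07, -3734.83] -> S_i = -6.75*4.85^i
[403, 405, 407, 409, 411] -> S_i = 403 + 2*i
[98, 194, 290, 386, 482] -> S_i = 98 + 96*i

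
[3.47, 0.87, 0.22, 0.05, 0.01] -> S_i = 3.47*0.25^i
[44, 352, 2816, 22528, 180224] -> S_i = 44*8^i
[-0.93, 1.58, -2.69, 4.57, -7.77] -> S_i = -0.93*(-1.70)^i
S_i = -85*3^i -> [-85, -255, -765, -2295, -6885]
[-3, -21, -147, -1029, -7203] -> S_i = -3*7^i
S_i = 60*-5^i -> [60, -300, 1500, -7500, 37500]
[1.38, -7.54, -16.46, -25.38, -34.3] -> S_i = 1.38 + -8.92*i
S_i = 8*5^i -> [8, 40, 200, 1000, 5000]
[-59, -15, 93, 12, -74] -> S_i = Random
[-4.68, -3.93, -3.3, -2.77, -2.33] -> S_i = -4.68*0.84^i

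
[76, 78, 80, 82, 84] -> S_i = 76 + 2*i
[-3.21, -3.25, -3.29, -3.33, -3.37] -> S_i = -3.21 + -0.04*i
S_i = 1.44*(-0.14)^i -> [1.44, -0.2, 0.03, -0.0, 0.0]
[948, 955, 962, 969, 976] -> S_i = 948 + 7*i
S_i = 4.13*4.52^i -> [4.13, 18.67, 84.38, 381.39, 1723.87]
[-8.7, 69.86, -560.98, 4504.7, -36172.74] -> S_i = -8.70*(-8.03)^i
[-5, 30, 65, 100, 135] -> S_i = -5 + 35*i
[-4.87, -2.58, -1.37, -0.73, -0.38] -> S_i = -4.87*0.53^i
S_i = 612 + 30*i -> [612, 642, 672, 702, 732]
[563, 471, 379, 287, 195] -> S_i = 563 + -92*i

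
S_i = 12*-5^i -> [12, -60, 300, -1500, 7500]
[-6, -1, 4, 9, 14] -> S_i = -6 + 5*i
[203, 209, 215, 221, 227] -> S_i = 203 + 6*i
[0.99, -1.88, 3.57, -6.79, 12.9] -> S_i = 0.99*(-1.90)^i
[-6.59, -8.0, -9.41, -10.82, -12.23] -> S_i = -6.59 + -1.41*i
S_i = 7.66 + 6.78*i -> [7.66, 14.44, 21.22, 28.0, 34.78]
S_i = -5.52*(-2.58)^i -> [-5.52, 14.24, -36.74, 94.8, -244.58]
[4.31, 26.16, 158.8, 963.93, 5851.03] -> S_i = 4.31*6.07^i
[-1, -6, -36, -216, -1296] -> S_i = -1*6^i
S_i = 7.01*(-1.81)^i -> [7.01, -12.69, 22.97, -41.57, 75.24]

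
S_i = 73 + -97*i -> [73, -24, -121, -218, -315]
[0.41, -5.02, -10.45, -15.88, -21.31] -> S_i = 0.41 + -5.43*i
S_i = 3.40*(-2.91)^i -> [3.4, -9.89, 28.79, -83.78, 243.81]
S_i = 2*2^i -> [2, 4, 8, 16, 32]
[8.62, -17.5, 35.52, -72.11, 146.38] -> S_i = 8.62*(-2.03)^i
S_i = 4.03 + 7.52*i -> [4.03, 11.55, 19.07, 26.59, 34.11]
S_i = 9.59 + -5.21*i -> [9.59, 4.38, -0.83, -6.04, -11.25]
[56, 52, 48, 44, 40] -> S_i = 56 + -4*i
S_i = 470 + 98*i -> [470, 568, 666, 764, 862]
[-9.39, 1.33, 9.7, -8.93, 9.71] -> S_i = Random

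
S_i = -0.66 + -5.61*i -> [-0.66, -6.27, -11.88, -17.49, -23.1]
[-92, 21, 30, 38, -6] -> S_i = Random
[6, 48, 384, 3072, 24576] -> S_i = 6*8^i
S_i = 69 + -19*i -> [69, 50, 31, 12, -7]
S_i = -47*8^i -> [-47, -376, -3008, -24064, -192512]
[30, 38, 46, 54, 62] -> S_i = 30 + 8*i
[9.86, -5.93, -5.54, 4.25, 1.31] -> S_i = Random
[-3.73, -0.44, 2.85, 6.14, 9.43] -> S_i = -3.73 + 3.29*i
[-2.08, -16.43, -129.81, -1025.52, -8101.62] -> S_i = -2.08*7.90^i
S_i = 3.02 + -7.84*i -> [3.02, -4.82, -12.66, -20.5, -28.34]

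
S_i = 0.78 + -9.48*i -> [0.78, -8.7, -18.18, -27.66, -37.14]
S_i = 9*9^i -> [9, 81, 729, 6561, 59049]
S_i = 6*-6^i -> [6, -36, 216, -1296, 7776]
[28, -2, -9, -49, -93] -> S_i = Random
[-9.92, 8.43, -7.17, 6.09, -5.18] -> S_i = -9.92*(-0.85)^i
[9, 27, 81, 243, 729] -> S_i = 9*3^i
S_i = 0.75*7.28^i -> [0.75, 5.46, 39.75, 289.37, 2106.62]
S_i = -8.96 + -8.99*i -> [-8.96, -17.95, -26.94, -35.93, -44.92]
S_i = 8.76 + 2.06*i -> [8.76, 10.82, 12.88, 14.94, 17.0]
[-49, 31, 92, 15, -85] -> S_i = Random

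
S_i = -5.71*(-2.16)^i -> [-5.71, 12.33, -26.64, 57.54, -124.29]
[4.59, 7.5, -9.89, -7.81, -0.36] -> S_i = Random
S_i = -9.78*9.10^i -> [-9.78, -89.0, -809.88, -7369.92, -67066.31]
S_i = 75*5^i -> [75, 375, 1875, 9375, 46875]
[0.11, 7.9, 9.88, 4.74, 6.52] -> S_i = Random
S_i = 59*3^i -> [59, 177, 531, 1593, 4779]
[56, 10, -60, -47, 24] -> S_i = Random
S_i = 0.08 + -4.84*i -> [0.08, -4.76, -9.6, -14.44, -19.28]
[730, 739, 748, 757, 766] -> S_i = 730 + 9*i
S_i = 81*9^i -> [81, 729, 6561, 59049, 531441]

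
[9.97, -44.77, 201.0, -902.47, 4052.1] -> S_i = 9.97*(-4.49)^i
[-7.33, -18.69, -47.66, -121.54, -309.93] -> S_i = -7.33*2.55^i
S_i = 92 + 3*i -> [92, 95, 98, 101, 104]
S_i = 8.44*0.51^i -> [8.44, 4.3, 2.2, 1.12, 0.57]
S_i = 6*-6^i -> [6, -36, 216, -1296, 7776]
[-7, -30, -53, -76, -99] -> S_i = -7 + -23*i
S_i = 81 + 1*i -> [81, 82, 83, 84, 85]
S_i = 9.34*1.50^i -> [9.34, 14.01, 21.02, 31.52, 47.28]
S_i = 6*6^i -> [6, 36, 216, 1296, 7776]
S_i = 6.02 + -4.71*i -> [6.02, 1.31, -3.4, -8.11, -12.82]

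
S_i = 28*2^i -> [28, 56, 112, 224, 448]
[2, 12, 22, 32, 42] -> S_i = 2 + 10*i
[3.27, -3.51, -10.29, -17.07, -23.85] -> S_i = 3.27 + -6.78*i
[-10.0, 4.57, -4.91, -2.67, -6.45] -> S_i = Random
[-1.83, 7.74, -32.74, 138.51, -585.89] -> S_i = -1.83*(-4.23)^i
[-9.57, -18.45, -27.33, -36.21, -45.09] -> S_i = -9.57 + -8.88*i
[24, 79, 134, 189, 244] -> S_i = 24 + 55*i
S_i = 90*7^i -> [90, 630, 4410, 30870, 216090]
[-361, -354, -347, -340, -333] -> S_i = -361 + 7*i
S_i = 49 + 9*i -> [49, 58, 67, 76, 85]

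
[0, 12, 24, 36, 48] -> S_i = 0 + 12*i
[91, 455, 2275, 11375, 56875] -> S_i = 91*5^i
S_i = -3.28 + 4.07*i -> [-3.28, 0.79, 4.86, 8.93, 13.0]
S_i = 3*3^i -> [3, 9, 27, 81, 243]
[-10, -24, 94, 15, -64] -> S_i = Random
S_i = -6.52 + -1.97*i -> [-6.52, -8.49, -10.46, -12.43, -14.4]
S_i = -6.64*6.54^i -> [-6.64, -43.43, -284.0, -1857.38, -12147.28]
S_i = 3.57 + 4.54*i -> [3.57, 8.11, 12.65, 17.19, 21.73]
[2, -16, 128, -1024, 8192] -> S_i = 2*-8^i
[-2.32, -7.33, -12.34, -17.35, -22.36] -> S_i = -2.32 + -5.01*i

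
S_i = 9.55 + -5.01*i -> [9.55, 4.54, -0.47, -5.48, -10.49]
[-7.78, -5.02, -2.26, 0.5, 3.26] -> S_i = -7.78 + 2.76*i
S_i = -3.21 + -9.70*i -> [-3.21, -12.91, -22.61, -32.31, -42.01]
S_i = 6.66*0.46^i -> [6.66, 3.06, 1.41, 0.65, 0.3]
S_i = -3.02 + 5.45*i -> [-3.02, 2.43, 7.88, 13.33, 18.78]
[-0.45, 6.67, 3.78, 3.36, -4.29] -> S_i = Random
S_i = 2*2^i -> [2, 4, 8, 16, 32]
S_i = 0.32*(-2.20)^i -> [0.32, -0.7, 1.55, -3.41, 7.5]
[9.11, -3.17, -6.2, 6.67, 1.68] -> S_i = Random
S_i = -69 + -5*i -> [-69, -74, -79, -84, -89]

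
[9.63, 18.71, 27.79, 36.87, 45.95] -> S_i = 9.63 + 9.08*i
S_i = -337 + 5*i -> [-337, -332, -327, -322, -317]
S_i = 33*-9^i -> [33, -297, 2673, -24057, 216513]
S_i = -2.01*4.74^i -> [-2.01, -9.53, -45.16, -214.06, -1014.63]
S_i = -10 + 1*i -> [-10, -9, -8, -7, -6]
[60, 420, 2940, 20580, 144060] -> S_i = 60*7^i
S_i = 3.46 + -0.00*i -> [3.46, 3.46, 3.46, 3.46, 3.46]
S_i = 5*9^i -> [5, 45, 405, 3645, 32805]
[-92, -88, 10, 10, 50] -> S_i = Random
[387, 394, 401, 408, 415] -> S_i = 387 + 7*i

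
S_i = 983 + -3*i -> [983, 980, 977, 974, 971]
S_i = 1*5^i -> [1, 5, 25, 125, 625]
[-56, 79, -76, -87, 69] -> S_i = Random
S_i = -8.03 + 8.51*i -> [-8.03, 0.48, 8.99, 17.5, 26.01]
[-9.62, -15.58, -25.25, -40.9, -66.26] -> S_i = -9.62*1.62^i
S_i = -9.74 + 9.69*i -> [-9.74, -0.05, 9.64, 19.33, 29.02]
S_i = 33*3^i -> [33, 99, 297, 891, 2673]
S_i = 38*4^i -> [38, 152, 608, 2432, 9728]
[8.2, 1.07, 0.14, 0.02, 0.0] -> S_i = 8.20*0.13^i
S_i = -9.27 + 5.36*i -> [-9.27, -3.91, 1.45, 6.81, 12.17]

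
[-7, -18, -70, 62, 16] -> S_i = Random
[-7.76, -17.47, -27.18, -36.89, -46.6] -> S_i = -7.76 + -9.71*i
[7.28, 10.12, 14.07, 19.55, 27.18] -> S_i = 7.28*1.39^i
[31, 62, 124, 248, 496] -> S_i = 31*2^i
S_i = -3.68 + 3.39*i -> [-3.68, -0.29, 3.1, 6.49, 9.88]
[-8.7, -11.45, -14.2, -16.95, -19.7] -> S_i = -8.70 + -2.75*i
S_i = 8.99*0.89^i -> [8.99, 8.0, 7.12, 6.34, 5.64]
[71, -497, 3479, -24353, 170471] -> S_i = 71*-7^i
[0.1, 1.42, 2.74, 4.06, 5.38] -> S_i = 0.10 + 1.32*i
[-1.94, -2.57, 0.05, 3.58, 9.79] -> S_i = Random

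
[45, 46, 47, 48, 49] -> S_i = 45 + 1*i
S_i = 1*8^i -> [1, 8, 64, 512, 4096]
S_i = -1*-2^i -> [-1, 2, -4, 8, -16]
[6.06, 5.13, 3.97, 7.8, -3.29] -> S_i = Random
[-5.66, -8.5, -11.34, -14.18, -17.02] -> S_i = -5.66 + -2.84*i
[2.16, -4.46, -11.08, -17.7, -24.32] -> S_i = 2.16 + -6.62*i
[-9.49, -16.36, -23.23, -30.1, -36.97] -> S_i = -9.49 + -6.87*i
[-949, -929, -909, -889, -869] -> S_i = -949 + 20*i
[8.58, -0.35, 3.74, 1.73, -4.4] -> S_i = Random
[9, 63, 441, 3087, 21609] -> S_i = 9*7^i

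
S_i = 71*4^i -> [71, 284, 1136, 4544, 18176]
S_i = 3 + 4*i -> [3, 7, 11, 15, 19]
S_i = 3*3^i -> [3, 9, 27, 81, 243]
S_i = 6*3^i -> [6, 18, 54, 162, 486]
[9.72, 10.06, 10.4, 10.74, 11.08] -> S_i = 9.72 + 0.34*i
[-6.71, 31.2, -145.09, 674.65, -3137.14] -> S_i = -6.71*(-4.65)^i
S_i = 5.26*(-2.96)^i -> [5.26, -15.57, 46.09, -136.41, 403.79]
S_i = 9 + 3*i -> [9, 12, 15, 18, 21]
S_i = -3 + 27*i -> [-3, 24, 51, 78, 105]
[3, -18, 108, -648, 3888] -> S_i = 3*-6^i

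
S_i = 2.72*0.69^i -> [2.72, 1.88, 1.29, 0.89, 0.62]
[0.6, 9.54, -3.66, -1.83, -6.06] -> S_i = Random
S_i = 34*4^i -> [34, 136, 544, 2176, 8704]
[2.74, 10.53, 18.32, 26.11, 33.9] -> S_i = 2.74 + 7.79*i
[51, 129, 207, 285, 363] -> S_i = 51 + 78*i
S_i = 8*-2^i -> [8, -16, 32, -64, 128]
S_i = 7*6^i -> [7, 42, 252, 1512, 9072]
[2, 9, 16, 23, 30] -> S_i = 2 + 7*i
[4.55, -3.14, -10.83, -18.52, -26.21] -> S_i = 4.55 + -7.69*i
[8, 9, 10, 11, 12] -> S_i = 8 + 1*i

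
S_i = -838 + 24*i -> [-838, -814, -790, -766, -742]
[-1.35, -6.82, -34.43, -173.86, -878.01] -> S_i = -1.35*5.05^i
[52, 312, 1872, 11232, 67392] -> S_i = 52*6^i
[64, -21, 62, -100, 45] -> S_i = Random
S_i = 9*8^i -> [9, 72, 576, 4608, 36864]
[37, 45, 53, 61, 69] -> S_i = 37 + 8*i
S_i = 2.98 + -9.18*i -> [2.98, -6.2, -15.38, -24.56, -33.74]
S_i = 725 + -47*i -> [725, 678, 631, 584, 537]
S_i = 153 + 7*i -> [153, 160, 167, 174, 181]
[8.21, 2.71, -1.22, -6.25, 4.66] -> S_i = Random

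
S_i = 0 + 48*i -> [0, 48, 96, 144, 192]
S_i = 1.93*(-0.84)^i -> [1.93, -1.62, 1.36, -1.14, 0.96]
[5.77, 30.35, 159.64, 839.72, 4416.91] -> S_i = 5.77*5.26^i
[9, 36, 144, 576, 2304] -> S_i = 9*4^i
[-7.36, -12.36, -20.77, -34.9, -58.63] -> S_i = -7.36*1.68^i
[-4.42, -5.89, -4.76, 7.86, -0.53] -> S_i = Random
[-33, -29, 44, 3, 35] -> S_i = Random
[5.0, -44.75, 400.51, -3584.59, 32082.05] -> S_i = 5.00*(-8.95)^i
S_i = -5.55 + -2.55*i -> [-5.55, -8.1, -10.65, -13.2, -15.75]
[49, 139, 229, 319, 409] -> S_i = 49 + 90*i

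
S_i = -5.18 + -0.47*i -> [-5.18, -5.65, -6.12, -6.59, -7.06]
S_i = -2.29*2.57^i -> [-2.29, -5.89, -15.13, -38.87, -99.9]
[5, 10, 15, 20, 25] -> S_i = 5 + 5*i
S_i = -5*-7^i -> [-5, 35, -245, 1715, -12005]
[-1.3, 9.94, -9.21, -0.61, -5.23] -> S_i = Random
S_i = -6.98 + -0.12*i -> [-6.98, -7.1, -7.22, -7.34, -7.46]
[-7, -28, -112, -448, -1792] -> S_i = -7*4^i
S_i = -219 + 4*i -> [-219, -215, -211, -207, -203]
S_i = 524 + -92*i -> [524, 432, 340, 248, 156]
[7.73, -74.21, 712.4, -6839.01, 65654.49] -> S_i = 7.73*(-9.60)^i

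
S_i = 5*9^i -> [5, 45, 405, 3645, 32805]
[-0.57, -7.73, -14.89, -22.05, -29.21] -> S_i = -0.57 + -7.16*i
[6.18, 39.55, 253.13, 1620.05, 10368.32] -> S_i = 6.18*6.40^i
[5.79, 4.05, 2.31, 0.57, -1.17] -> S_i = 5.79 + -1.74*i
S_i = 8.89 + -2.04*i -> [8.89, 6.85, 4.81, 2.77, 0.73]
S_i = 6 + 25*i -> [6, 31, 56, 81, 106]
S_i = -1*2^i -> [-1, -2, -4, -8, -16]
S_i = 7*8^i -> [7, 56, 448, 3584, 28672]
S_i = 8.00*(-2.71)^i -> [8.0, -21.68, 58.75, -159.22, 431.49]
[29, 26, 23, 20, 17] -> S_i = 29 + -3*i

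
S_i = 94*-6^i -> [94, -564, 3384, -20304, 121824]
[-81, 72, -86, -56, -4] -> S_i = Random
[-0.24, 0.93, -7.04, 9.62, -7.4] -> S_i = Random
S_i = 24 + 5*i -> [24, 29, 34, 39, 44]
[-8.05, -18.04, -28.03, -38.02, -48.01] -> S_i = -8.05 + -9.99*i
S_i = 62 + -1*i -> [62, 61, 60, 59, 58]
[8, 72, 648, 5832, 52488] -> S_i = 8*9^i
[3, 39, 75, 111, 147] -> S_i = 3 + 36*i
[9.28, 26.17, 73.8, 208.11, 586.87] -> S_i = 9.28*2.82^i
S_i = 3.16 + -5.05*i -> [3.16, -1.89, -6.94, -11.99, -17.04]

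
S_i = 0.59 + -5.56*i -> [0.59, -4.97, -10.53, -16.09, -21.65]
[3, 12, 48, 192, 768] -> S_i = 3*4^i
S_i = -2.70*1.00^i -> [-2.7, -2.7, -2.7, -2.7, -2.7]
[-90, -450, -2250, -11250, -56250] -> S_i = -90*5^i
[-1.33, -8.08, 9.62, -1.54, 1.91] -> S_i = Random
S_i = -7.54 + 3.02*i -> [-7.54, -4.52, -1.5, 1.52, 4.54]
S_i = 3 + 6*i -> [3, 9, 15, 21, 27]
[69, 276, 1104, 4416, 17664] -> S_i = 69*4^i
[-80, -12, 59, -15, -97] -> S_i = Random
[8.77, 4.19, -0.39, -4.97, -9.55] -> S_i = 8.77 + -4.58*i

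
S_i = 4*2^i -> [4, 8, 16, 32, 64]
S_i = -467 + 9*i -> [-467, -458, -449, -440, -431]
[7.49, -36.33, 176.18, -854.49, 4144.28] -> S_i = 7.49*(-4.85)^i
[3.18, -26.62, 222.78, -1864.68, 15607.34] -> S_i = 3.18*(-8.37)^i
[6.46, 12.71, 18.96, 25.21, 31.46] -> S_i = 6.46 + 6.25*i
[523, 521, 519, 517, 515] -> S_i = 523 + -2*i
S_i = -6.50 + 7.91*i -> [-6.5, 1.41, 9.32, 17.23, 25.14]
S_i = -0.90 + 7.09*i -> [-0.9, 6.19, 13.28, 20.37, 27.46]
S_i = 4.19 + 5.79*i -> [4.19, 9.98, 15.77, 21.56, 27.35]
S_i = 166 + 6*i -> [166, 172, 178, 184, 190]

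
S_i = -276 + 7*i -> [-276, -269, -262, -255, -248]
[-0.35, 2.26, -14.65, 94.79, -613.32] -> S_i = -0.35*(-6.47)^i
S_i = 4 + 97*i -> [4, 101, 198, 295, 392]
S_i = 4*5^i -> [4, 20, 100, 500, 2500]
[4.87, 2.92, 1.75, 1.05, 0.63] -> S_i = 4.87*0.60^i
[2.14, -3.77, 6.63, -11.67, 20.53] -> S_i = 2.14*(-1.76)^i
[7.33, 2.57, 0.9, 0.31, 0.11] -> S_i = 7.33*0.35^i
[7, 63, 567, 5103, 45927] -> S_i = 7*9^i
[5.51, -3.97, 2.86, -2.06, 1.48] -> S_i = 5.51*(-0.72)^i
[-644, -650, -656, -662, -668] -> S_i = -644 + -6*i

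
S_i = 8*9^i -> [8, 72, 648, 5832, 52488]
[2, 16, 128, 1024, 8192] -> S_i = 2*8^i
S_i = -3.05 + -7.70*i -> [-3.05, -10.75, -18.45, -26.15, -33.85]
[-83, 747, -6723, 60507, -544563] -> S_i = -83*-9^i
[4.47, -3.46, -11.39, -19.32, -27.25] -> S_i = 4.47 + -7.93*i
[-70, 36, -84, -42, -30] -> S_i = Random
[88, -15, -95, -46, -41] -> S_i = Random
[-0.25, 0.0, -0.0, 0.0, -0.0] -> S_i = -0.25*(-0.01)^i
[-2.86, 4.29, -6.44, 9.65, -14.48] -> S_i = -2.86*(-1.50)^i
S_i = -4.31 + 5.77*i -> [-4.31, 1.46, 7.23, 13.0, 18.77]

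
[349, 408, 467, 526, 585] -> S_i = 349 + 59*i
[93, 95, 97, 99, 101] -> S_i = 93 + 2*i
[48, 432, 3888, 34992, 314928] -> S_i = 48*9^i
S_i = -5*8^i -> [-5, -40, -320, -2560, -20480]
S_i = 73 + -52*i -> [73, 21, -31, -83, -135]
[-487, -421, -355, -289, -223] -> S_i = -487 + 66*i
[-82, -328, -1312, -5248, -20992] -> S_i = -82*4^i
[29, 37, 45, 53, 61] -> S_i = 29 + 8*i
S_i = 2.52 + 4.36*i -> [2.52, 6.88, 11.24, 15.6, 19.96]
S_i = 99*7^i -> [99, 693, 4851, 33957, 237699]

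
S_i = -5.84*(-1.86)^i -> [-5.84, 10.86, -20.2, 37.58, -69.9]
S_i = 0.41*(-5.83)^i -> [0.41, -2.39, 13.94, -81.24, 473.65]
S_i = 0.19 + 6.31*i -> [0.19, 6.5, 12.81, 19.12, 25.43]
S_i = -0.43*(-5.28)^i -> [-0.43, 2.27, -11.99, 63.3, -334.2]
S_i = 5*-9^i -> [5, -45, 405, -3645, 32805]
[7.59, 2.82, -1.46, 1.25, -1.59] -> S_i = Random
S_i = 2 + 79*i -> [2, 81, 160, 239, 318]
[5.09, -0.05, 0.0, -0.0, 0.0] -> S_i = 5.09*(-0.01)^i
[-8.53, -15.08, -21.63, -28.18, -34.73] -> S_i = -8.53 + -6.55*i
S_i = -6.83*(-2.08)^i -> [-6.83, 14.21, -29.55, 61.46, -127.84]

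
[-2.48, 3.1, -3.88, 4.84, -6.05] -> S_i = -2.48*(-1.25)^i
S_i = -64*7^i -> [-64, -448, -3136, -21952, -153664]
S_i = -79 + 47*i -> [-79, -32, 15, 62, 109]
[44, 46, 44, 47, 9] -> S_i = Random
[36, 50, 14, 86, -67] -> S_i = Random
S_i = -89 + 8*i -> [-89, -81, -73, -65, -57]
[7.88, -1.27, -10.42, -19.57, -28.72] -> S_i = 7.88 + -9.15*i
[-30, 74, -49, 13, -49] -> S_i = Random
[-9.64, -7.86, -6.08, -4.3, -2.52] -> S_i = -9.64 + 1.78*i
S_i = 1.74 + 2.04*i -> [1.74, 3.78, 5.82, 7.86, 9.9]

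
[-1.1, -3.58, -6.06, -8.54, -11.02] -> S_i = -1.10 + -2.48*i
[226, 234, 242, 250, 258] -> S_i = 226 + 8*i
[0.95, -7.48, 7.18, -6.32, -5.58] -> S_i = Random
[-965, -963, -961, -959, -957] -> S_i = -965 + 2*i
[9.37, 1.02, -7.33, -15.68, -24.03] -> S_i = 9.37 + -8.35*i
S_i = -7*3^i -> [-7, -21, -63, -189, -567]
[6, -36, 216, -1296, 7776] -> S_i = 6*-6^i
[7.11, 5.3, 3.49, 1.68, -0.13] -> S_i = 7.11 + -1.81*i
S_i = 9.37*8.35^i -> [9.37, 78.24, 653.3, 5455.05, 45549.7]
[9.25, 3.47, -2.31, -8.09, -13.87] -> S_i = 9.25 + -5.78*i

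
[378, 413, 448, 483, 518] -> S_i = 378 + 35*i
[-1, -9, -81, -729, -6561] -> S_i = -1*9^i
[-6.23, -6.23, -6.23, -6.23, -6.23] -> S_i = -6.23 + 0.00*i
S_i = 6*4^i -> [6, 24, 96, 384, 1536]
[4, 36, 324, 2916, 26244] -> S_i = 4*9^i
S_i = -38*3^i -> [-38, -114, -342, -1026, -3078]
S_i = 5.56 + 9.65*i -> [5.56, 15.21, 24.86, 34.51, 44.16]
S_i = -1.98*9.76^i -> [-1.98, -19.32, -188.61, -1840.83, -17966.54]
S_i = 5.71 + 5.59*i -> [5.71, 11.3, 16.89, 22.48, 28.07]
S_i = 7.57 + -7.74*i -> [7.57, -0.17, -7.91, -15.65, -23.39]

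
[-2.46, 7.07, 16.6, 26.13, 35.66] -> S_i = -2.46 + 9.53*i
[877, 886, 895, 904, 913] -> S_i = 877 + 9*i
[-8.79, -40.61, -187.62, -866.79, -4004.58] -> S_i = -8.79*4.62^i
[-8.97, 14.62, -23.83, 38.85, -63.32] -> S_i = -8.97*(-1.63)^i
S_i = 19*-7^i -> [19, -133, 931, -6517, 45619]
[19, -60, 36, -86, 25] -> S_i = Random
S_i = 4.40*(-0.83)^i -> [4.4, -3.65, 3.03, -2.52, 2.09]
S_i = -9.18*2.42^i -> [-9.18, -22.22, -53.76, -130.1, -314.85]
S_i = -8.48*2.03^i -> [-8.48, -17.21, -34.95, -70.94, -144.01]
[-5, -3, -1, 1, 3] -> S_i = -5 + 2*i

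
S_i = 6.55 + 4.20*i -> [6.55, 10.75, 14.95, 19.15, 23.35]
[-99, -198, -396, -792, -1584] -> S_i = -99*2^i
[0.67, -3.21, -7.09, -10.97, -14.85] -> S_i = 0.67 + -3.88*i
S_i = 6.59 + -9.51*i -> [6.59, -2.92, -12.43, -21.94, -31.45]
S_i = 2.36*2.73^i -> [2.36, 6.44, 17.59, 48.02, 131.09]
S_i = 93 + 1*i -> [93, 94, 95, 96, 97]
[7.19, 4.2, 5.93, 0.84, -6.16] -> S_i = Random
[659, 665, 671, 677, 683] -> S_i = 659 + 6*i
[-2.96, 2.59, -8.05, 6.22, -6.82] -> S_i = Random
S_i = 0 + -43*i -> [0, -43, -86, -129, -172]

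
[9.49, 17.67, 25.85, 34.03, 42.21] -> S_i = 9.49 + 8.18*i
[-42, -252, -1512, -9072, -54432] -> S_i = -42*6^i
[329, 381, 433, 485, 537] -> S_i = 329 + 52*i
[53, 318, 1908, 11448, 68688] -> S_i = 53*6^i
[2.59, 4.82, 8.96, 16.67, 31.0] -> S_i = 2.59*1.86^i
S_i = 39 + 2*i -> [39, 41, 43, 45, 47]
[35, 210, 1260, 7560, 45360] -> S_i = 35*6^i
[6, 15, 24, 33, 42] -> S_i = 6 + 9*i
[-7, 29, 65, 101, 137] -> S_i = -7 + 36*i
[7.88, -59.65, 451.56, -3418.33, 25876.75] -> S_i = 7.88*(-7.57)^i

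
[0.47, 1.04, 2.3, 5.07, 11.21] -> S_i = 0.47*2.21^i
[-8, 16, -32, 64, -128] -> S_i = -8*-2^i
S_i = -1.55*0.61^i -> [-1.55, -0.95, -0.58, -0.35, -0.21]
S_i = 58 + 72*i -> [58, 130, 202, 274, 346]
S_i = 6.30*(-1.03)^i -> [6.3, -6.49, 6.68, -6.88, 7.09]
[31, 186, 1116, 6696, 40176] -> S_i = 31*6^i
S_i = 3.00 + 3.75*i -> [3.0, 6.75, 10.5, 14.25, 18.0]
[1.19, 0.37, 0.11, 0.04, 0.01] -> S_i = 1.19*0.31^i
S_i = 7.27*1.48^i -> [7.27, 10.76, 15.92, 23.57, 34.88]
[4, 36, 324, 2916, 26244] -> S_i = 4*9^i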